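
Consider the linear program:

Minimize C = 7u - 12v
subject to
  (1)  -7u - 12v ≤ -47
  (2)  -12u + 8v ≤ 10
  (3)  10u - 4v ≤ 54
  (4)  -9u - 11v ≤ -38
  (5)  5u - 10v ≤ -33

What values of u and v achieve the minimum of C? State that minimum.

Corner points and C = 7u - 12v:
  (59/4, 187/8) → C = -709/4
  (41/20, 173/40) → C = -751/20
  (42/5, 15/2) → C = -156/5

The optimum lies where -12u + 8v = 10 and 10u - 4v = 54.
Solving simultaneously gives u = 59/4, v = 187/8.

u = 59/4, v = 187/8, minimum C = -709/4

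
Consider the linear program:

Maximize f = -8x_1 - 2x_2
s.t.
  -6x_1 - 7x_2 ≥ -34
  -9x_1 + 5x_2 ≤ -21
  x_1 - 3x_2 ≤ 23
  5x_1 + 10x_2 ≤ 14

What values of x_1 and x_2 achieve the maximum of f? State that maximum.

Corner points and f = -8x_1 - 2x_2:
  (263/25, -104/25) → f = -1896/25
  (242/25, -86/25) → f = -1764/25
  (-26/11, -93/11) → f = 394/11
  (56/23, 21/115) → f = -2282/115

The optimum lies where -9x_1 + 5x_2 = -21 and x_1 - 3x_2 = 23.
Solving simultaneously gives x_1 = -26/11, x_2 = -93/11.

x_1 = -26/11, x_2 = -93/11, maximum f = 394/11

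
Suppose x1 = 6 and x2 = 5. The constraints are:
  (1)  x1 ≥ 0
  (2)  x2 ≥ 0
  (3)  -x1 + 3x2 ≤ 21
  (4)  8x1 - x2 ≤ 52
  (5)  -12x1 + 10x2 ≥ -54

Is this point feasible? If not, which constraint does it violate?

(1): 6 ≥ 0 ✓
(2): 5 ≥ 0 ✓
(3): 9 ≤ 21 ✓
(4): 43 ≤ 52 ✓
(5): -22 ≥ -54 ✓

feasible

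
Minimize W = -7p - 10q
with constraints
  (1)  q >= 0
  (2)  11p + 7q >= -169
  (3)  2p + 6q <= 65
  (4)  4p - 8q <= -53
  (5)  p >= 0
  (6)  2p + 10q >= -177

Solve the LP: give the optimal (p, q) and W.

p = 101/20, q = 183/20, minimum W = -2537/20

Corner points and W = -7p - 10q:
  (101/20, 183/20) → W = -2537/20
  (0, 65/6) → W = -325/3
  (0, 53/8) → W = -265/4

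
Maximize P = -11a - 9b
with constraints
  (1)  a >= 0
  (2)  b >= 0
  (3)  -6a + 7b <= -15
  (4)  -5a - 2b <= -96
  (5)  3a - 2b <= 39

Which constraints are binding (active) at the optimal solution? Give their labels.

Corner points and P = -11a - 9b:
  (702/47, 501/47) → P = -12231/47
  (27, 21) → P = -486
  (135/8, 93/16) → P = -3807/16

The maximum is at (135/8, 93/16). Substituting into each constraint, equality holds for (4) and (5); the remaining constraints have slack.

(4) and (5)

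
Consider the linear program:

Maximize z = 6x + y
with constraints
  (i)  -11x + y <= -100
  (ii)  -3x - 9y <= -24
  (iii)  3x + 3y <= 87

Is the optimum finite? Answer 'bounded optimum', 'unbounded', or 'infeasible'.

Extreme points and z = 6x + y:
  (154/17, -6/17) → z = 54
  (43/4, 73/4) → z = 331/4
  (79/2, -21/2) → z = 453/2
The feasible region has finitely many vertices and no improving ray; the maximum is 453/2 at (79/2, -21/2).

bounded optimum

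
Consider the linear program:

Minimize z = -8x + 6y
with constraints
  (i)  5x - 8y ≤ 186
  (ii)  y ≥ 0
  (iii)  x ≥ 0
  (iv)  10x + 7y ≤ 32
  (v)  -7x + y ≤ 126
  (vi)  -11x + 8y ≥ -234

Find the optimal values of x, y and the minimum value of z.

x = 16/5, y = 0, minimum z = -128/5

Feasible corners and z = -8x + 6y:
  (0, 0) → z = 0
  (16/5, 0) → z = -128/5
  (0, 32/7) → z = 192/7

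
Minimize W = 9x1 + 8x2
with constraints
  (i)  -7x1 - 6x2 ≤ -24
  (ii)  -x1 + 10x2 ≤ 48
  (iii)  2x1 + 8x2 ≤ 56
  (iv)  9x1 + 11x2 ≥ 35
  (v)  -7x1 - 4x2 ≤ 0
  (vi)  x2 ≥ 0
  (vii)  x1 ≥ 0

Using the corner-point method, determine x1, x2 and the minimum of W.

x1 = 54/23, x2 = 29/23, minimum W = 718/23

Vertices and W = 9x1 + 8x2:
  (54/23, 29/23) → W = 718/23
  (0, 4) → W = 32
  (44/7, 38/7) → W = 100
  (0, 24/5) → W = 192/5
  (28, 0) → W = 252
  (35/9, 0) → W = 35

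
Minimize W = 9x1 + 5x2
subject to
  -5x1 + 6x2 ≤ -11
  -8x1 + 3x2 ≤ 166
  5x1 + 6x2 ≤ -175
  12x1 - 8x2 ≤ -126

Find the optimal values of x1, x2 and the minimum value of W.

Feasible corners and W = 9x1 + 5x2:
  (-343/11, -306/11) → W = -4617/11
  (-211/8, -381/16) → W = -5703/16
  (-475/14, -246/7) → W = -6735/14

x1 = -475/14, x2 = -246/7, minimum W = -6735/14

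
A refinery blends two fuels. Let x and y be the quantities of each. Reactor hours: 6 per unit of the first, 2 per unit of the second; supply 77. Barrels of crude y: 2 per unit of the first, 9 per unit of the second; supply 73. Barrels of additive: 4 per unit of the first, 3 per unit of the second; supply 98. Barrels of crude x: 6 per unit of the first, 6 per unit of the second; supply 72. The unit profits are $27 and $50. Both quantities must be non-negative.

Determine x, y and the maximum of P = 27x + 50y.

x = 5, y = 7, maximum P = 485

Extreme points and P = 27x + 50y:
  (0, 0) → P = 0
  (0, 73/9) → P = 3650/9
  (12, 0) → P = 324
  (5, 7) → P = 485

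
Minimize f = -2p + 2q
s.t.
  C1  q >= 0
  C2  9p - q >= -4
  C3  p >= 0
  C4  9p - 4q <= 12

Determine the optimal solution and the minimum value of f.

Extreme points and f = -2p + 2q:
  (0, 0) → f = 0
  (4/3, 0) → f = -8/3
  (0, 4) → f = 8
The feasible region is unbounded (it extends along (4, 9), (1, 9)), but f strictly increases along every unbounded feasible direction, so there is no improving ray and the minimum is attained at a vertex.

p = 4/3, q = 0, minimum f = -8/3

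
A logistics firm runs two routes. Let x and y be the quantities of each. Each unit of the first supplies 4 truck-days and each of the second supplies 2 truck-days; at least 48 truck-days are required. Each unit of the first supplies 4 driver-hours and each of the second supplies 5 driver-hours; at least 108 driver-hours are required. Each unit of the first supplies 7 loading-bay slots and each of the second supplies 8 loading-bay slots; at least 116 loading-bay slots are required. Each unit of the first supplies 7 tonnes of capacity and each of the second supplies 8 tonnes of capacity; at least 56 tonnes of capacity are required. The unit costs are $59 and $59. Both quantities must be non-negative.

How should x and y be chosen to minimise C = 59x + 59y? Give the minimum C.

x = 2, y = 20, minimum C = 1298

Vertices and C = 59x + 59y:
  (0, 24) → C = 1416
  (27, 0) → C = 1593
  (2, 20) → C = 1298
The feasible region is unbounded (it extends along (0, 1), (1, 0)), but C strictly increases along every unbounded feasible direction, so there is no improving ray and the minimum is attained at a vertex.

The optimum lies where 4x + 2y = 48 and 4x + 5y = 108.
Solving simultaneously gives x = 2, y = 20.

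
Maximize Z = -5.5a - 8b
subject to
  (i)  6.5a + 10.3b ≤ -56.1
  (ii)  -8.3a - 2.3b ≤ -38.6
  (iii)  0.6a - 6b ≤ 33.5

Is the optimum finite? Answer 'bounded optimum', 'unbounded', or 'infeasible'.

The boundaries 6.5a + 10.3b = -56.1 and -8.3a - 2.3b = -38.6 meet at (52661/7054, -71653/7054), but that point violates 0.6a - 6b ≤ 33.5. Every candidate vertex is excluded by some other constraint, so the feasible region is empty.

infeasible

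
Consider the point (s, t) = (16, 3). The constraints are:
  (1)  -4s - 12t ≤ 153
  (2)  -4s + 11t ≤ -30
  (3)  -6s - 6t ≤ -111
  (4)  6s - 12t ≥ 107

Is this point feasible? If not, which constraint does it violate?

not feasible — violates (4)

Constraint (4): 6s - 12t = 60, which is not ≥ 107. All other constraints are satisfied.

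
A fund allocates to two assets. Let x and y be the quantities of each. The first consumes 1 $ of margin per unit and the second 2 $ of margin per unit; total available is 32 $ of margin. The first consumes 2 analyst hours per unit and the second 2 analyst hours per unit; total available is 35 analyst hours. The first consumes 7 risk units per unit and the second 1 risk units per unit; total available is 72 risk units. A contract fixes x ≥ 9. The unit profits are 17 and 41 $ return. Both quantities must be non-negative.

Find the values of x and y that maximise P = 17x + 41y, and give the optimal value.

x = 9, y = 17/2, maximum P = 1003/2

Corner points and P = 17x + 41y:
  (72/7, 0) → P = 1224/7
  (9, 0) → P = 153
  (109/12, 101/12) → P = 999/2
  (9, 17/2) → P = 1003/2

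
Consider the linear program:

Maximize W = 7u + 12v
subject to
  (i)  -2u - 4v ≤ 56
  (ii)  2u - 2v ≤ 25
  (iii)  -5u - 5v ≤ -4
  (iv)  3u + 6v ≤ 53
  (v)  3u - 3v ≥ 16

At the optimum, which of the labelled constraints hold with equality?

(ii) and (iv)

Feasible corners and W = 7u + 12v:
  (133/20, -117/20) → W = -473/20
  (128/9, 31/18) → W = 1082/9
  (46/15, -34/15) → W = -86/15
  (85/9, 37/9) → W = 1039/9

The maximum is at (128/9, 31/18). Substituting into each constraint, equality holds for (ii) and (iv); the remaining constraints have slack.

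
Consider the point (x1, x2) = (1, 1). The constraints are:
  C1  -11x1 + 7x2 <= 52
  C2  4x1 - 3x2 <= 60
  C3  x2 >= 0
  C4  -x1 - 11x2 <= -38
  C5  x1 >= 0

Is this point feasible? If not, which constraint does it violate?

Constraint C4: -x1 - 11x2 = -12, which is not ≤ -38. All other constraints are satisfied.

not feasible — violates C4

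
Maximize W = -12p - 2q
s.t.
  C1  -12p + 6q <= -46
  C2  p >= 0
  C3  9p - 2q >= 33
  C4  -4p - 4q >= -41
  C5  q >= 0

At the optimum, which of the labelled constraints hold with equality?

C1 and C5

Corner points and W = -12p - 2q:
  (215/36, 77/18) → W = -722/9
  (23/6, 0) → W = -46
  (41/4, 0) → W = -123

The maximum is at (23/6, 0). Substituting into each constraint, equality holds for C1 and C5; the remaining constraints have slack.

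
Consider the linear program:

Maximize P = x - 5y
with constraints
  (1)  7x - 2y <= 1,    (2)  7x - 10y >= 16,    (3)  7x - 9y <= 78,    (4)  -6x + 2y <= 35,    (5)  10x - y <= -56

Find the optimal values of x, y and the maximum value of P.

Vertices and P = x - 5y:
  (-191/23, -341/46) → P = 1323/46
  (-192/31, -184/31) → P = 728/31
  (-471/40, -713/40) → P = 1547/20
  (-582/83, -1172/83) → P = 5278/83

x = -471/40, y = -713/40, maximum P = 1547/20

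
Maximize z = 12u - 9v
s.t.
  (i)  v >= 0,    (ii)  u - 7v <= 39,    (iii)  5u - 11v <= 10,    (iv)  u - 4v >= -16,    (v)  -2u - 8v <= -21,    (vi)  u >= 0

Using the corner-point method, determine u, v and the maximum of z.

Corner points and z = 12u - 9v:
  (24, 10) → z = 198
  (311/62, 85/62) → z = 2967/62
  (0, 4) → z = -36
  (0, 21/8) → z = -189/8

u = 24, v = 10, maximum z = 198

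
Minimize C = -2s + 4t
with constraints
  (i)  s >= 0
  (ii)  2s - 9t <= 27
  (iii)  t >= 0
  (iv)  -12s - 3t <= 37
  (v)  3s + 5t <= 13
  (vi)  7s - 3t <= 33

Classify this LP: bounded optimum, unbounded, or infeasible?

Feasible corners and C = -2s + 4t:
  (0, 0) → C = 0
  (0, 13/5) → C = 52/5
  (13/3, 0) → C = -26/3
The feasible region has finitely many vertices and no improving ray; the minimum is -26/3 at (13/3, 0).

bounded optimum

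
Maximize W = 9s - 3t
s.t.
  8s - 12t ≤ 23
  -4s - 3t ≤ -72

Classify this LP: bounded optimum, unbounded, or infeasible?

From the feasible point (311/24, 121/18), moving in the direction (12, 8) keeps every constraint satisfied while W increases without bound.

unbounded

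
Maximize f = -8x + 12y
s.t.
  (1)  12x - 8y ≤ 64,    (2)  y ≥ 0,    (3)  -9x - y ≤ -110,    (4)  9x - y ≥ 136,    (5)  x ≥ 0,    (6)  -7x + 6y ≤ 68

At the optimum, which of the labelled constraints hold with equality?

(1) and (6)

Extreme points and f = -8x + 12y:
  (256/15, 88/5) → f = 224/3
  (58, 79) → f = 484
  (884/47, 1564/47) → f = 11696/47

The maximum is at (58, 79). Substituting into each constraint, equality holds for (1) and (6); the remaining constraints have slack.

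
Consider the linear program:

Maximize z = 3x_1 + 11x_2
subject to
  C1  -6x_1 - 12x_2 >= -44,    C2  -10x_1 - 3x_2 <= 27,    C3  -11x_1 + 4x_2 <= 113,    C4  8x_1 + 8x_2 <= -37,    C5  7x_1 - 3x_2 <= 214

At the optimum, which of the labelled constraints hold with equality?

C2 and C4

Feasible corners and z = 3x_1 + 11x_2:
  (-15/8, -11/4) → z = -287/8
  (11, -137/3) → z = -1408/3
  (1601/80, -1971/80) → z = -8439/40

The maximum is at (-15/8, -11/4). Substituting into each constraint, equality holds for C2 and C4; the remaining constraints have slack.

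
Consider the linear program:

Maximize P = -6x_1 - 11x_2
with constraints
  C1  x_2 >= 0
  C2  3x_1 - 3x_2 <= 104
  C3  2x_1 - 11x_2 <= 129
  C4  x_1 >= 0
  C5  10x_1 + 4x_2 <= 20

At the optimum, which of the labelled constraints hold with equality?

C1 and C4

Extreme points and P = -6x_1 - 11x_2:
  (0, 0) → P = 0
  (2, 0) → P = -12
  (0, 5) → P = -55

The maximum is at (0, 0). Substituting into each constraint, equality holds for C1 and C4; the remaining constraints have slack.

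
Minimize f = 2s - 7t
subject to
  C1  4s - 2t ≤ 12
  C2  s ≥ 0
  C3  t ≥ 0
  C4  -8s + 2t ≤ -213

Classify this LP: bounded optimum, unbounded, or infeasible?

unbounded

From the feasible point (201/4, 189/2), moving in the direction (2, 4) keeps every constraint satisfied while f decreases without bound.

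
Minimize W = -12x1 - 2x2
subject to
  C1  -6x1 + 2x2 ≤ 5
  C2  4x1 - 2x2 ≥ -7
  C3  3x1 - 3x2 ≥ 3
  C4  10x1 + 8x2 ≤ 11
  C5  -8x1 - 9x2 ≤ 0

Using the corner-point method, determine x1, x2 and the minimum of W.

x1 = 99/26, x2 = -44/13, minimum W = -506/13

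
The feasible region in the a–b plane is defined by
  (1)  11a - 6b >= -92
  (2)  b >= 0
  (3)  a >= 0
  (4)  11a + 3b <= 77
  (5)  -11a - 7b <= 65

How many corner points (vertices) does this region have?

Pairwise boundary intersections that survive every other constraint:
  (0, 46/3)
  (62/33, 169/9)
  (0, 0)
  (7, 0)

4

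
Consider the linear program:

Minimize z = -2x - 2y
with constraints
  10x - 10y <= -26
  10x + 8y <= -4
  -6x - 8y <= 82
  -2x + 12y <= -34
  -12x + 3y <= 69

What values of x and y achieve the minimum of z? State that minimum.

x = -163/25, y = -98/25, minimum z = 522/25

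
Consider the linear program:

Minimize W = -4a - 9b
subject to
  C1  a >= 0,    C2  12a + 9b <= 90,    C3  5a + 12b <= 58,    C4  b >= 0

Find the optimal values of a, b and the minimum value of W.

a = 62/11, b = 82/33, minimum W = -494/11

Feasible corners and W = -4a - 9b:
  (0, 29/6) → W = -87/2
  (0, 0) → W = 0
  (62/11, 82/33) → W = -494/11
  (15/2, 0) → W = -30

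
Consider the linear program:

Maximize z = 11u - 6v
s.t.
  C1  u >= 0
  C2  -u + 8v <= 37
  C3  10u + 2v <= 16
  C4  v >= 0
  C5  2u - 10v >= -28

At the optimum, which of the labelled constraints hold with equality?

C3 and C4

Corner points and z = 11u - 6v:
  (0, 0) → z = 0
  (0, 14/5) → z = -84/5
  (8/5, 0) → z = 88/5
  (1, 3) → z = -7

The maximum is at (8/5, 0). Substituting into each constraint, equality holds for C3 and C4; the remaining constraints have slack.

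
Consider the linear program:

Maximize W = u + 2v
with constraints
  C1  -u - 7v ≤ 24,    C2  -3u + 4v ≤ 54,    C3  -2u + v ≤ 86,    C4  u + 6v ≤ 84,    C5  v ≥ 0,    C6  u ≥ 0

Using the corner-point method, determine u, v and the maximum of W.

Corner points and W = u + 2v:
  (6/11, 153/11) → W = 312/11
  (0, 27/2) → W = 27
  (84, 0) → W = 84
  (0, 0) → W = 0

The binding constraints are u + 6v = 84 and v = 0.
Solving simultaneously gives u = 84, v = 0.

u = 84, v = 0, maximum W = 84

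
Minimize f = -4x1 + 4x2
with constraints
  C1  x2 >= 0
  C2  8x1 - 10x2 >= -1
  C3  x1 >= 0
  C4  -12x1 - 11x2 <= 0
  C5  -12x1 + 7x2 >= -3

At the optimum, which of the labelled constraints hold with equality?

Corner points and f = -4x1 + 4x2:
  (0, 0) → f = 0
  (1/4, 0) → f = -1
  (0, 1/10) → f = 2/5
  (37/64, 9/16) → f = -1/16

The minimum is at (1/4, 0). Substituting into each constraint, equality holds for C1 and C5; the remaining constraints have slack.

C1 and C5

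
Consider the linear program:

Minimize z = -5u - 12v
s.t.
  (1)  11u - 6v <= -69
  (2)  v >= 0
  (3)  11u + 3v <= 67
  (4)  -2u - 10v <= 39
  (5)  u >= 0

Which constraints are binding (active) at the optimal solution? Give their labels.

(3) and (5)

Extreme points and z = -5u - 12v:
  (65/33, 136/9) → z = -2103/11
  (0, 23/2) → z = -138
  (0, 67/3) → z = -268

The minimum is at (0, 67/3). Substituting into each constraint, equality holds for (3) and (5); the remaining constraints have slack.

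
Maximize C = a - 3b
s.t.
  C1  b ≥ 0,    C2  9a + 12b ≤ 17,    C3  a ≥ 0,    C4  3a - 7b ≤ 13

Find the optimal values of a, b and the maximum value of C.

a = 17/9, b = 0, maximum C = 17/9

The optimum lies where b = 0 and 9a + 12b = 17.
Solving simultaneously gives a = 17/9, b = 0.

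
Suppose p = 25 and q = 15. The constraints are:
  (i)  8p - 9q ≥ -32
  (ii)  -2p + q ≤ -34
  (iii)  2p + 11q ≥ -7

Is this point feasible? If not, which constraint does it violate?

(i): 65 ≥ -32 ✓
(ii): -35 ≤ -34 ✓
(iii): 215 ≥ -7 ✓

feasible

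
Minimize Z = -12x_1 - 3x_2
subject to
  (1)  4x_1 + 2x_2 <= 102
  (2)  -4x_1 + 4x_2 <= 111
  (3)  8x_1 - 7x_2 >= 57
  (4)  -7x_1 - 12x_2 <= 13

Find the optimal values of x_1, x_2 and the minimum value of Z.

Extreme points and Z = -12x_1 - 3x_2:
  (207/11, 147/11) → Z = -2925/11
  (625/17, -383/17) → Z = -6351/17
  (593/145, -503/145) → Z = -5607/145

The optimum lies where 4x_1 + 2x_2 = 102 and -7x_1 - 12x_2 = 13.
Solving simultaneously gives x_1 = 625/17, x_2 = -383/17.

x_1 = 625/17, x_2 = -383/17, minimum Z = -6351/17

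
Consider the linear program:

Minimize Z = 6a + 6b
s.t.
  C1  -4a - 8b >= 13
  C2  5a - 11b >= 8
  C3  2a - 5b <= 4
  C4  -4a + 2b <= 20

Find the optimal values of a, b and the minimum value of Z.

Feasible corners and Z = 6a + 6b:
  (-79/84, -97/84) → Z = -88/7
  (-11/12, -7/6) → Z = -25/2
  (-4/3, -4/3) → Z = -16

The binding constraints are 5a - 11b = 8 and 2a - 5b = 4.
Solving simultaneously gives a = -4/3, b = -4/3.

a = -4/3, b = -4/3, minimum Z = -16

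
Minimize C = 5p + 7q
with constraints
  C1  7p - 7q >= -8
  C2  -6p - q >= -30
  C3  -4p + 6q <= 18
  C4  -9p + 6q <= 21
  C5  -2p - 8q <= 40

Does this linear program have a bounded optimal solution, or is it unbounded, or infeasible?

bounded optimum

Extreme points and C = 5p + 7q:
  (202/49, 258/49) → C = 2816/49
  (-33/7, -25/7) → C = -340/7
  (140/23, -150/23) → C = -350/23
  (-34/7, -53/14) → C = -711/14
The feasible region has finitely many vertices and no improving ray; the minimum is -711/14 at (-34/7, -53/14).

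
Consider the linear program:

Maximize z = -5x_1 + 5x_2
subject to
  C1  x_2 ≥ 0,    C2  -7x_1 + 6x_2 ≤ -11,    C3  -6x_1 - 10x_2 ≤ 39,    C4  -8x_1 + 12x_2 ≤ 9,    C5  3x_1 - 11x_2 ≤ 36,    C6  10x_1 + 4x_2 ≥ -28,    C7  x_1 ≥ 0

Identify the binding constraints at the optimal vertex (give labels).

C2 and C4

Corner points and z = -5x_1 + 5x_2:
  (11/7, 0) → z = -55/7
  (12, 0) → z = -60
  (31/6, 151/36) → z = -175/36
The feasible region is unbounded (it extends along (11, 3), (3, 2)), but z strictly decreases along every unbounded feasible direction, so there is no improving ray and the maximum is attained at a vertex.

The maximum is at (31/6, 151/36). Substituting into each constraint, equality holds for C2 and C4; the remaining constraints have slack.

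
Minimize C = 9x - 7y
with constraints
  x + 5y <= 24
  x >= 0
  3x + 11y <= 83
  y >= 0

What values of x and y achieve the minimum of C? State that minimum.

x = 0, y = 24/5, minimum C = -168/5

Extreme points and C = 9x - 7y:
  (0, 24/5) → C = -168/5
  (24, 0) → C = 216
  (0, 0) → C = 0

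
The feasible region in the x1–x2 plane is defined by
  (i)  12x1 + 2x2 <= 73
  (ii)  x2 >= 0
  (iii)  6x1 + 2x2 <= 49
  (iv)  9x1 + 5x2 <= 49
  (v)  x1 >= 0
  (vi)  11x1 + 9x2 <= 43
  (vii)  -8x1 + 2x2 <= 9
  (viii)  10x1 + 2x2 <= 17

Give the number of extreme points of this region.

Pairwise boundary intersections that survive every other constraint:
  (0, 0)
  (17/10, 0)
  (0, 9/2)
  (5/94, 443/94)
  (67/68, 243/68)

5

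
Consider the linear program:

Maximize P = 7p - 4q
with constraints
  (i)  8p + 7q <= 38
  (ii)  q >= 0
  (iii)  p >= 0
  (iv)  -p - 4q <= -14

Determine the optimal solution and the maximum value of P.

Extreme points and P = 7p - 4q:
  (0, 38/7) → P = -152/7
  (54/25, 74/25) → P = 82/25
  (0, 7/2) → P = -14

The binding constraints are 8p + 7q = 38 and -p - 4q = -14.
Solving simultaneously gives p = 54/25, q = 74/25.

p = 54/25, q = 74/25, maximum P = 82/25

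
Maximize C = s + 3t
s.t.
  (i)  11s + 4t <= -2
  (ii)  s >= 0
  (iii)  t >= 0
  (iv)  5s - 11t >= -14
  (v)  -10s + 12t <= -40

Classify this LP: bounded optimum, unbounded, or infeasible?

The boundaries 11s + 4t = -2 and -10s + 12t = -40 meet at (34/43, -115/43), but that point violates t ≥ 0. Every candidate vertex is excluded by some other constraint, so the feasible region is empty.

infeasible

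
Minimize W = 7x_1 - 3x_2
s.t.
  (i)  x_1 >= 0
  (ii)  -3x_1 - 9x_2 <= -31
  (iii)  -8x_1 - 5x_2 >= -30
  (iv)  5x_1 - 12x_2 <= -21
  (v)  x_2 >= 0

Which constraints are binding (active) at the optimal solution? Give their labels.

Vertices and W = 7x_1 - 3x_2:
  (0, 31/9) → W = -31/3
  (0, 6) → W = -18
  (115/57, 158/57) → W = 331/57

The minimum is at (0, 6). Substituting into each constraint, equality holds for (i) and (iii); the remaining constraints have slack.

(i) and (iii)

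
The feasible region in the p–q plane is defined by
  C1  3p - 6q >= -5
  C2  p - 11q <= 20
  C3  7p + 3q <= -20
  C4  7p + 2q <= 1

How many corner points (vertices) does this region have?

Of the 6 pairwise boundary intersections, those satisfying every inequality are:
  (-175/27, -65/27)
  (-45/17, -25/51)
  (-2, -2)

3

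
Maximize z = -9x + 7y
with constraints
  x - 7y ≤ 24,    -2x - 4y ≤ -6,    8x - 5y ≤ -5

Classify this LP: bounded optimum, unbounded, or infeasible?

From the feasible point (5/21, 29/21), moving in the direction (5, 8) keeps every constraint satisfied while z increases without bound.

unbounded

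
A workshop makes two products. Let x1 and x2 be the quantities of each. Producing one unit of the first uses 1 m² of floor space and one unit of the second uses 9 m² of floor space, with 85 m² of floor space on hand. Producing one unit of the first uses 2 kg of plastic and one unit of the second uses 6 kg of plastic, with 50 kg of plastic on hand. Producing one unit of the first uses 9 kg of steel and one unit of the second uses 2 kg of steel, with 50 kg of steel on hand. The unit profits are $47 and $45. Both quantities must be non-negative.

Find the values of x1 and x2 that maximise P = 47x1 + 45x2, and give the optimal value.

x1 = 4, x2 = 7, maximum P = 503

Extreme points and P = 47x1 + 45x2:
  (0, 0) → P = 0
  (0, 25/3) → P = 375
  (50/9, 0) → P = 2350/9
  (4, 7) → P = 503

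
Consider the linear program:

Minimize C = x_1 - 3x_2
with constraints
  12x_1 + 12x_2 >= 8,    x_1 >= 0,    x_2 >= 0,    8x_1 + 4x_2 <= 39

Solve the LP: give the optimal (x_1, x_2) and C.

x_1 = 0, x_2 = 39/4, minimum C = -117/4

Extreme points and C = x_1 - 3x_2:
  (0, 2/3) → C = -2
  (2/3, 0) → C = 2/3
  (0, 39/4) → C = -117/4
  (39/8, 0) → C = 39/8

At the optimal vertex, x_1 = 0 and 8x_1 + 4x_2 = 39.
Solving simultaneously gives x_1 = 0, x_2 = 39/4.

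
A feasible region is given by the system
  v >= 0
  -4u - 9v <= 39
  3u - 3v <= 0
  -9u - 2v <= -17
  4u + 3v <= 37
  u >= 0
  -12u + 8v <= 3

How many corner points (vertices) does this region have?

Intersecting each pair of boundary lines and keeping only the points that satisfy every inequality leaves:
  (17/11, 17/11)
  (37/7, 37/7)
  (65/48, 77/32)
  (287/68, 114/17)

4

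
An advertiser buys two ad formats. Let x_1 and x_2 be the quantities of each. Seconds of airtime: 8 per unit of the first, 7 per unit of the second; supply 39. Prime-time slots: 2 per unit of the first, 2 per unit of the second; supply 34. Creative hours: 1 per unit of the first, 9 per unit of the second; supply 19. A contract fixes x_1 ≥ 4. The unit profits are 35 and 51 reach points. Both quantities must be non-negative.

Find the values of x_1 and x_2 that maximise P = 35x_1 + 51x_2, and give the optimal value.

x_1 = 4, x_2 = 1, maximum P = 191

Corner points and P = 35x_1 + 51x_2:
  (39/8, 0) → P = 1365/8
  (4, 0) → P = 140
  (4, 1) → P = 191

The binding constraints are 8x_1 + 7x_2 = 39 and x_1 = 4.
Solving simultaneously gives x_1 = 4, x_2 = 1.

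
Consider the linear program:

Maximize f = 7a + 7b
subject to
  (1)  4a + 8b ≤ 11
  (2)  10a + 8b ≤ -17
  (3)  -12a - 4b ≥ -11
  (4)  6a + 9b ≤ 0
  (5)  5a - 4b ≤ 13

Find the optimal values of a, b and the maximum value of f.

a = -51/14, b = 17/7, maximum f = -17/2

Corner points and f = 7a + 7b:
  (-33/4, 11/2) → f = -77/4
  (-51/14, 17/7) → f = -17/2
  (9/20, -43/16) → f = -1253/80
The feasible region is unbounded (it extends along (-4, -5), (-2, 1)), but f strictly decreases along every unbounded feasible direction, so there is no improving ray and the maximum is attained at a vertex.

The optimum lies where 10a + 8b = -17 and 6a + 9b = 0.
Solving simultaneously gives a = -51/14, b = 17/7.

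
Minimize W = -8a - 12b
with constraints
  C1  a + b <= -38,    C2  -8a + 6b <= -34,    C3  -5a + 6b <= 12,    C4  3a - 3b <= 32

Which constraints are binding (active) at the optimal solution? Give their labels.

Vertices and W = -8a - 12b:
  (-97/7, -169/7) → W = 2804/7
  (-41/3, -73/3) → W = 1204/3
  (-15, -77/3) → W = 428

The minimum is at (-97/7, -169/7). Substituting into each constraint, equality holds for C1 and C2; the remaining constraints have slack.

C1 and C2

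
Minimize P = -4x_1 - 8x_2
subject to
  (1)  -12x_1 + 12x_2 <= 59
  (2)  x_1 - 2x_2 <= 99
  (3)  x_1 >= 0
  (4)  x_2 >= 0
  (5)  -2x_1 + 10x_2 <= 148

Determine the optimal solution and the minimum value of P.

x_1 = 643/3, x_2 = 173/3, minimum P = -3956/3

Extreme points and P = -4x_1 - 8x_2:
  (0, 59/12) → P = -118/3
  (593/48, 829/48) → P = -2251/12
  (99, 0) → P = -396
  (643/3, 173/3) → P = -3956/3
  (0, 0) → P = 0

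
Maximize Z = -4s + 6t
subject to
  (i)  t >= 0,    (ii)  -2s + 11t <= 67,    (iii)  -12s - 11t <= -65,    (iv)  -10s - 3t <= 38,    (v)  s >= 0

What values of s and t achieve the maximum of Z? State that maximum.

s = 0, t = 67/11, maximum Z = 402/11

Vertices and Z = -4s + 6t:
  (65/12, 0) → Z = -65/3
  (0, 67/11) → Z = 402/11
  (0, 65/11) → Z = 390/11
The feasible region is unbounded (it extends along (11, 2), (1, 0)), but Z strictly decreases along every unbounded feasible direction, so there is no improving ray and the maximum is attained at a vertex.

The binding constraints are -2s + 11t = 67 and s = 0.
Solving simultaneously gives s = 0, t = 67/11.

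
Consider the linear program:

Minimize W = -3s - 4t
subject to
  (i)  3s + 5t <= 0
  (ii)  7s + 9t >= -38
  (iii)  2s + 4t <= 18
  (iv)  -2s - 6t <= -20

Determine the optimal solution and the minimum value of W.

Corner points and W = -3s - 4t:
  (-95/4, 57/4) → W = 57/4
  (-25/2, 15/2) → W = 15/2
  (-17, 9) → W = 15

At the optimal vertex, 3s + 5t = 0 and -2s - 6t = -20.
Solving simultaneously gives s = -25/2, t = 15/2.

s = -25/2, t = 15/2, minimum W = 15/2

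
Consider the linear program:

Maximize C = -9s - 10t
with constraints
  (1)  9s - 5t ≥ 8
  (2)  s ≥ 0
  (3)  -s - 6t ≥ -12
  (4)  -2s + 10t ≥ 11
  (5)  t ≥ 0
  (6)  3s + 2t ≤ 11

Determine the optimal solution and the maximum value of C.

s = 27/16, t = 23/16, maximum C = -473/16

Corner points and C = -9s - 10t:
  (108/59, 100/59) → C = -1972/59
  (27/16, 23/16) → C = -473/16
  (27/11, 35/22) → C = -38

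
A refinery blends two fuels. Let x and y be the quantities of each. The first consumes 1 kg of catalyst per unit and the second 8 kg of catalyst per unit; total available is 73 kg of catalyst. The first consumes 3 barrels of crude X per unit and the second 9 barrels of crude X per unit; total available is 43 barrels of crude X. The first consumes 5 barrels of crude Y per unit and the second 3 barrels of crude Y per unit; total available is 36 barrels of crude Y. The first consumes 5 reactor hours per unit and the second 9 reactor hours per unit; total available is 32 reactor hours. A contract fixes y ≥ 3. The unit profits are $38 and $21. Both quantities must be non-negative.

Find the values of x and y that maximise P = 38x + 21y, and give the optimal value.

x = 1, y = 3, maximum P = 101

At the optimal vertex, 5x + 9y = 32 and y = 3.
Solving simultaneously gives x = 1, y = 3.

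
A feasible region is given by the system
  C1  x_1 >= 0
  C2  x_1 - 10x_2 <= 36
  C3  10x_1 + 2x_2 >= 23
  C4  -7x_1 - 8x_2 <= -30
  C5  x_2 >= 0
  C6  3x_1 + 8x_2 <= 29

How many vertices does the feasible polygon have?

4

The feasible vertices (each the meet of two boundaries and inside every other half-plane) are:
  (62/33, 139/66)
  (63/37, 221/74)
  (30/7, 0)
  (29/3, 0)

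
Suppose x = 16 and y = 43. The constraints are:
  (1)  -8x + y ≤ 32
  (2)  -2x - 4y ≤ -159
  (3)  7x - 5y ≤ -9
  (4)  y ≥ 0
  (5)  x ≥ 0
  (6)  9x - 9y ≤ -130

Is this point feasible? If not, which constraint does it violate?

(1): -85 ≤ 32 ✓
(2): -204 ≤ -159 ✓
(3): -103 ≤ -9 ✓
(4): 43 ≥ 0 ✓
(5): 16 ≥ 0 ✓
(6): -243 ≤ -130 ✓

feasible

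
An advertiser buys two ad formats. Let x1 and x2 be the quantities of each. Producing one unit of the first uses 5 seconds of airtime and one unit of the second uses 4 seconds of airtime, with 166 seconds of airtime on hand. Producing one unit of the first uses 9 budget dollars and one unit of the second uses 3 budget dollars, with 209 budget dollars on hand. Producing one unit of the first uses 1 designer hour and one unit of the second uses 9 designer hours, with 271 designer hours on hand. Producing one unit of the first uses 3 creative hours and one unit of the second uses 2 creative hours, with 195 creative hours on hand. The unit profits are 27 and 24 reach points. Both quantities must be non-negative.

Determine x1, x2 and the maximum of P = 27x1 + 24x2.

x1 = 10, x2 = 29, maximum P = 966

Corner points and P = 27x1 + 24x2:
  (0, 0) → P = 0
  (0, 271/9) → P = 2168/3
  (209/9, 0) → P = 627
  (338/21, 449/21) → P = 6634/7
  (10, 29) → P = 966

The binding constraints are 5x1 + 4x2 = 166 and x1 + 9x2 = 271.
Solving simultaneously gives x1 = 10, x2 = 29.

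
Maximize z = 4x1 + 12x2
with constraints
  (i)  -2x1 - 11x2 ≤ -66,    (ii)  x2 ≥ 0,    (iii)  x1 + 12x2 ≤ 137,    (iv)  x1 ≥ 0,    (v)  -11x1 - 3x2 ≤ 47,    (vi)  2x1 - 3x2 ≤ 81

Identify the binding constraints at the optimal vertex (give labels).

Feasible corners and z = 4x1 + 12x2:
  (33, 0) → z = 132
  (0, 6) → z = 72
  (81/2, 0) → z = 162
  (0, 137/12) → z = 137
  (461/9, 193/27) → z = 872/3

The maximum is at (461/9, 193/27). Substituting into each constraint, equality holds for (iii) and (vi); the remaining constraints have slack.

(iii) and (vi)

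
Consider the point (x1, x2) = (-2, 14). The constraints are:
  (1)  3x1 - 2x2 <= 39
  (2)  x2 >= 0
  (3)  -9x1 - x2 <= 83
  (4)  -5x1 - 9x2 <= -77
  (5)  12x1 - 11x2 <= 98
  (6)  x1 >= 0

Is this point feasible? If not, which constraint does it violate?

not feasible — violates (6)

Constraint (6): x1 = -2, which is not ≥ 0. All other constraints are satisfied.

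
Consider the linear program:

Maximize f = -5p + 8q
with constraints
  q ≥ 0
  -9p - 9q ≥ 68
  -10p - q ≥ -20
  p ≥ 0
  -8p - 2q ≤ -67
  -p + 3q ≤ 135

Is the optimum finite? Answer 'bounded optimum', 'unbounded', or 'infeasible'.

infeasible

The boundaries -8p - 2q = -67 and -p + 3q = 135 meet at (-69/26, 1147/26), but that point violates -9p - 9q ≥ 68. Every candidate vertex is excluded by some other constraint, so the feasible region is empty.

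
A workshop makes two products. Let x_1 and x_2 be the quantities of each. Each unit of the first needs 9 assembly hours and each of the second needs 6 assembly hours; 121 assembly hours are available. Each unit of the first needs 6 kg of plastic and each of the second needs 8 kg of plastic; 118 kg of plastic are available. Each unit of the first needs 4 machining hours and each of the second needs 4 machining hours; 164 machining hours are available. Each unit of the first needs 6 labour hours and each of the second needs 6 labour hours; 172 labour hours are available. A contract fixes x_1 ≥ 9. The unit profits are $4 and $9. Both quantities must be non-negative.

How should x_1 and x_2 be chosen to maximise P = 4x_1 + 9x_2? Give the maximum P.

Feasible corners and P = 4x_1 + 9x_2:
  (121/9, 0) → P = 484/9
  (9, 0) → P = 36
  (9, 20/3) → P = 96

x_1 = 9, x_2 = 20/3, maximum P = 96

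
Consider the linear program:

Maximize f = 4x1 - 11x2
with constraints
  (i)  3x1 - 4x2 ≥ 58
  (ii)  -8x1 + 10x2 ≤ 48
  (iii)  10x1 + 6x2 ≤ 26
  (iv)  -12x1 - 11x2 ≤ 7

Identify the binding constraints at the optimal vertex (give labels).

(iii) and (iv)

Corner points and f = 4x1 - 11x2:
  (226/29, -251/29) → f = 3665/29
  (610/81, -239/27) → f = 10327/81
  (164/19, -191/19) → f = 2757/19

The maximum is at (164/19, -191/19). Substituting into each constraint, equality holds for (iii) and (iv); the remaining constraints have slack.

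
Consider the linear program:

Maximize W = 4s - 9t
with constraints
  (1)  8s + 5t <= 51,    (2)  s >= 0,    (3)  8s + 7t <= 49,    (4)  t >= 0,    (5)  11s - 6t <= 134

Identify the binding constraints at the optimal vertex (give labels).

(3) and (4)

Vertices and W = 4s - 9t:
  (0, 7) → W = -63
  (0, 0) → W = 0
  (49/8, 0) → W = 49/2

The maximum is at (49/8, 0). Substituting into each constraint, equality holds for (3) and (4); the remaining constraints have slack.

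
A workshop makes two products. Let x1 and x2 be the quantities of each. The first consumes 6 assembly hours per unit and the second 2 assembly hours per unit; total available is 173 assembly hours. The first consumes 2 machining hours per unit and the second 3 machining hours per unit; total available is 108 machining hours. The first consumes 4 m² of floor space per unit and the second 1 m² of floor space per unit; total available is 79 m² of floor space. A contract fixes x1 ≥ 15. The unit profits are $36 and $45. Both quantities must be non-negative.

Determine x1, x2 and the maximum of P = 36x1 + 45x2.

Corner points and P = 36x1 + 45x2:
  (79/4, 0) → P = 711
  (15, 0) → P = 540
  (15, 19) → P = 1395

x1 = 15, x2 = 19, maximum P = 1395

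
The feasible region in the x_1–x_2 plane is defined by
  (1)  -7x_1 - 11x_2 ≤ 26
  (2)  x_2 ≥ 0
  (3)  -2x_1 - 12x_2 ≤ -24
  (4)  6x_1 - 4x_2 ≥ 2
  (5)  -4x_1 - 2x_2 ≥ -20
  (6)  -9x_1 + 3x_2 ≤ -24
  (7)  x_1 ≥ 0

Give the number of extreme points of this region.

3

The feasible vertices (each the meet of two boundaries and inside every other half-plane) are:
  (48/11, 14/11)
  (60/19, 28/19)
  (18/5, 14/5)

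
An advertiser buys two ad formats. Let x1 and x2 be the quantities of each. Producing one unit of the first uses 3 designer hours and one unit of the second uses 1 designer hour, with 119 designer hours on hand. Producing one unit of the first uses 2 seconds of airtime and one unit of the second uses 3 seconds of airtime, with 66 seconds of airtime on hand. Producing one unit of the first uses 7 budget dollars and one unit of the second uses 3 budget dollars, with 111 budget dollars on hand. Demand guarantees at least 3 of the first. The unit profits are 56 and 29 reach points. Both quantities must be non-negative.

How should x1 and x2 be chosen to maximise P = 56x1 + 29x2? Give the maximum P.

x1 = 9, x2 = 16, maximum P = 968

The optimum lies where 2x1 + 3x2 = 66 and 7x1 + 3x2 = 111.
Solving simultaneously gives x1 = 9, x2 = 16.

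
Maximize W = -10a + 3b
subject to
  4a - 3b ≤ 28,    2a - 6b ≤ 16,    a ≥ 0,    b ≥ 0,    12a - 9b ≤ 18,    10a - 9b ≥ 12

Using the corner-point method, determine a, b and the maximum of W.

a = 6/5, b = 0, maximum W = -12

Vertices and W = -10a + 3b:
  (3/2, 0) → W = -15
  (6/5, 0) → W = -12
  (3, 2) → W = -24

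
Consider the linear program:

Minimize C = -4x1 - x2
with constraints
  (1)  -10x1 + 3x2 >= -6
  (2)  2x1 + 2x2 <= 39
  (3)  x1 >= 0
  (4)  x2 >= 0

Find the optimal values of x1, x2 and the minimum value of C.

x1 = 129/26, x2 = 189/13, minimum C = -447/13

Corner points and C = -4x1 - x2:
  (129/26, 189/13) → C = -447/13
  (3/5, 0) → C = -12/5
  (0, 39/2) → C = -39/2
  (0, 0) → C = 0

The optimum lies where -10x1 + 3x2 = -6 and 2x1 + 2x2 = 39.
Solving simultaneously gives x1 = 129/26, x2 = 189/13.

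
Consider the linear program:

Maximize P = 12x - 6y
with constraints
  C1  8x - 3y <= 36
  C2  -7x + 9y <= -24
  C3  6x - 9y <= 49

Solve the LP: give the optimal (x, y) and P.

Vertices and P = 12x - 6y:
  (84/17, 20/17) → P = 888/17
  (59/18, -88/27) → P = 530/9
  (-25, -199/9) → P = -502/3

The optimum lies where 8x - 3y = 36 and 6x - 9y = 49.
Solving simultaneously gives x = 59/18, y = -88/27.

x = 59/18, y = -88/27, maximum P = 530/9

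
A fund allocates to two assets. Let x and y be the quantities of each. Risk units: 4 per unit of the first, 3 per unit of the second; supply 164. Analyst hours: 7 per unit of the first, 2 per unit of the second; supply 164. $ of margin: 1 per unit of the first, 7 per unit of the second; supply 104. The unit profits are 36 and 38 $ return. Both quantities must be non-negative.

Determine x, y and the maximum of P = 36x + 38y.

x = 20, y = 12, maximum P = 1176

Corner points and P = 36x + 38y:
  (0, 0) → P = 0
  (0, 104/7) → P = 3952/7
  (164/7, 0) → P = 5904/7
  (20, 12) → P = 1176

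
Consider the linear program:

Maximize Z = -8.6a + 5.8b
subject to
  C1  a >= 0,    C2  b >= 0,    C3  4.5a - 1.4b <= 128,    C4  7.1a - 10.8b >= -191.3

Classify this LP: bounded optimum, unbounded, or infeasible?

Corner points and Z = -8.6a + 5.8b:
  (0, 0) → Z = 0
  (0, 1913/108) → Z = 55477/540
  (256/9, 0) → Z = -11008/45
  (82511/1933, 176965/3866) → Z = -1963961/19330
The feasible region has finitely many vertices and no improving ray; the maximum is 55477/540 at (0, 1913/108).

bounded optimum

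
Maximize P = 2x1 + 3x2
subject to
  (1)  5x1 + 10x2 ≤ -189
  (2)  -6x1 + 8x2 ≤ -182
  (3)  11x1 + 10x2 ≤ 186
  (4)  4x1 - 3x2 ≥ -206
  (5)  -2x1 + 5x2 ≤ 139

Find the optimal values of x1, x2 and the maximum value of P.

x1 = 125/2, x2 = -1003/20, maximum P = -509/20

The feasible region is unbounded (it extends along (10, -11), (-3, -4)), but P strictly decreases along every unbounded feasible direction, so there is no improving ray and the maximum is attained at a vertex.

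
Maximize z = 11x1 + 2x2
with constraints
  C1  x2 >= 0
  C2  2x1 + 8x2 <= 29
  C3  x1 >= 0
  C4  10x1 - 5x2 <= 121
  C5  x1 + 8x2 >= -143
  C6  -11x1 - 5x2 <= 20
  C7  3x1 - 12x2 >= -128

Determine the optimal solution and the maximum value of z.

x1 = 371/30, x2 = 8/15, maximum z = 1371/10

The binding constraints are 2x1 + 8x2 = 29 and 10x1 - 5x2 = 121.
Solving simultaneously gives x1 = 371/30, x2 = 8/15.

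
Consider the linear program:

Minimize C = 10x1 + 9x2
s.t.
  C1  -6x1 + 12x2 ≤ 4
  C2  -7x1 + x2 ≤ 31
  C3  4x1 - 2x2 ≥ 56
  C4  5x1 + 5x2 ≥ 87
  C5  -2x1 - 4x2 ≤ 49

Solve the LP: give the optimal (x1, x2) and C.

x1 = 227/15, x2 = 34/15, minimum C = 2576/15

The feasible region is unbounded (it extends along (2, -1), (2, 1)), but C strictly increases along every unbounded feasible direction, so there is no improving ray and the minimum is attained at a vertex.

At the optimal vertex, 4x1 - 2x2 = 56 and 5x1 + 5x2 = 87.
Solving simultaneously gives x1 = 227/15, x2 = 34/15.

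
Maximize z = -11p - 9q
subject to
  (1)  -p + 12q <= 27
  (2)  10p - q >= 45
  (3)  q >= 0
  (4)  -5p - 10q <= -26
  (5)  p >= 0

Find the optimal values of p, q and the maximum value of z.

p = 68/15, q = 1/3, maximum z = -793/15

Corner points and z = -11p - 9q:
  (81/17, 45/17) → z = -1296/17
  (68/15, 1/3) → z = -793/15
  (26/5, 0) → z = -286/5
The feasible region is unbounded (it extends along (12, 1), (1, 0)), but z strictly decreases along every unbounded feasible direction, so there is no improving ray and the maximum is attained at a vertex.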